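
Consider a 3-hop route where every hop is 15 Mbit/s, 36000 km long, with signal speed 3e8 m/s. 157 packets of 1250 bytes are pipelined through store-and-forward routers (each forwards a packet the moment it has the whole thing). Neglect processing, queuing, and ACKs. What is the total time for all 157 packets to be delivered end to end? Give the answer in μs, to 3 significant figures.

466000 μs

Per-hop transmission t_tx = L/R = 10000/15000000 = 666.667 μs.
Per-hop propagation t_prop = 36000000/300000000 = 120000 μs.
Pipeline fill: first packet needs 3·t_tx to clear all hops; remaining 156 packets each add one t_tx.
Total = (3+157-1)·t_tx + 3·t_prop = 159·666.667 + 3·120000 = 466000 μs.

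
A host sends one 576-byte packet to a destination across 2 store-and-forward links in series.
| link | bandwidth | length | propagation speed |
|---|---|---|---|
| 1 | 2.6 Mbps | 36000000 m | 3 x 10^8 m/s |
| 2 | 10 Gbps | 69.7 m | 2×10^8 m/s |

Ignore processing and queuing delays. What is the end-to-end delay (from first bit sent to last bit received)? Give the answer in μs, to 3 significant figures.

L = 576 × 8 = 4608 bits.
Transmission delays (L/R per hop): 1772.31, 0.4608 μs; sum = 1772.77 μs.
Propagation delays (d/s per hop): 120000, 0.3485 μs; sum = 120000 μs.
End-to-end = 122000 μs.

122000 μs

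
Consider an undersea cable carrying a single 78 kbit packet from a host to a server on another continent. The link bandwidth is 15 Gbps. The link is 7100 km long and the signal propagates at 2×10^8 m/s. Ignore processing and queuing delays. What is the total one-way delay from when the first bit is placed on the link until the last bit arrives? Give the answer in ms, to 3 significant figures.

35.5 ms

L = 78000 bits.
Transmission delay = L/R = 78000 / 15000000000 = 0.0052 ms.
Propagation delay = d/s = 7100000 m / 200000000 m/s = 35.5 ms.
Total = 35.5 ms.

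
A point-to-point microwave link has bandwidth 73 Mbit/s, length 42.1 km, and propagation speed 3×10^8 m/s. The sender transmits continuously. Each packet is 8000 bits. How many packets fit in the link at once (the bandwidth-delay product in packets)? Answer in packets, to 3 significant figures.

1.28 packets

Propagation delay = 42100 / 300000000 = 0.000140333 s.
BDP = R × t_prop = 73000000 × 0.000140333 = 10244.3 bits.
In packets of 8000 bits: 1.28 packets.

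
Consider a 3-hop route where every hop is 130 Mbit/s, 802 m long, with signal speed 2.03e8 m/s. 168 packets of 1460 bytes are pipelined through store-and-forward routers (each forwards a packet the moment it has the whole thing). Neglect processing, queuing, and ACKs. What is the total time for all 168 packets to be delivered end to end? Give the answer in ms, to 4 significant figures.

15.29 ms

Per-hop transmission t_tx = L/R = 11680/130000000 = 0.0898462 ms.
Per-hop propagation t_prop = 802/2.03e+08 = 0.00395074 ms.
Pipeline fill: first packet needs 3·t_tx to clear all hops; remaining 167 packets each add one t_tx.
Total = (3+168-1)·t_tx + 3·t_prop = 170·0.0898462 + 3·0.00395074 = 15.29 ms.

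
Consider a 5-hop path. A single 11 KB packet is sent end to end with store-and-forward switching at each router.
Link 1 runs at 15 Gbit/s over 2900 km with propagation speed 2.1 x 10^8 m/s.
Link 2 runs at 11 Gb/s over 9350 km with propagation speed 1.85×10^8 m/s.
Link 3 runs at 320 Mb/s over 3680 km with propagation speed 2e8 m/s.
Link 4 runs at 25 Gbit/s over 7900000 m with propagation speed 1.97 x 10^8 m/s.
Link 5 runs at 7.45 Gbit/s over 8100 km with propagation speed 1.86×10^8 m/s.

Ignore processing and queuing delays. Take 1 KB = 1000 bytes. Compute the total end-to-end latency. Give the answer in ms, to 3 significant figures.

L = 88000 bits.
Transmission delays (L/R per hop): 0.00586667, 0.008, 0.275, 0.00352, 0.0118121 ms; sum = 0.304199 ms.
Propagation delays (d/s per hop): 13.8095, 50.5405, 18.4, 40.1015, 43.5484 ms; sum = 166.4 ms.
End-to-end = 167 ms.

167 ms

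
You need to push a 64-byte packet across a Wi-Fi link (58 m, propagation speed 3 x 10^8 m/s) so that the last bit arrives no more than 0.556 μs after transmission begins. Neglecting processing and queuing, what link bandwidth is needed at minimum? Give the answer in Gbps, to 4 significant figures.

1.412 Gbps

L = 512 bits.
Propagation delay = 58 / 300000000 = 0.193333 μs.
Transmission budget = 0.556 − 0.193333 = 0.362667 μs.
R ≥ L / t_tx = 512 bits / 3.62667e-07 s = 1.412 Gbps.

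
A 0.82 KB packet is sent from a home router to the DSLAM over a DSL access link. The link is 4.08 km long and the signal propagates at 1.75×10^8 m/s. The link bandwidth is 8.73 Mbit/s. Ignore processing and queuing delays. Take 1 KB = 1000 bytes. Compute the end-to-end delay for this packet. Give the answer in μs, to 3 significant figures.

775 μs

L = 6560 bits.
Transmission delay = L/R = 6560 / 8730000 = 751.432 μs.
Propagation delay = d/s = 4080 m / 175000000 m/s = 23.3143 μs.
Total = 775 μs.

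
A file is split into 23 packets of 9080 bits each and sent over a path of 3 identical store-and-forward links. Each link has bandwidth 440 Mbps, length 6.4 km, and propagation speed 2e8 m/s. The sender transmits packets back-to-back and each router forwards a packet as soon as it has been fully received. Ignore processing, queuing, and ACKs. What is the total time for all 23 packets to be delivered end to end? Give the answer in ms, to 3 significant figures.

Per-hop transmission t_tx = L/R = 9080/440000000 = 0.0206364 ms.
Per-hop propagation t_prop = 6400/200000000 = 0.032 ms.
Pipeline fill: first packet needs 3·t_tx to clear all hops; remaining 22 packets each add one t_tx.
Total = (3+23-1)·t_tx + 3·t_prop = 25·0.0206364 + 3·0.032 = 0.612 ms.

0.612 ms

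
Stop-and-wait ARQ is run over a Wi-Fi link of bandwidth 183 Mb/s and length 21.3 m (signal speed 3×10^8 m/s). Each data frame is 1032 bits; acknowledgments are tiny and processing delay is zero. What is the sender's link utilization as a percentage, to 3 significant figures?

t_tx = L/R = 1032/183000000 = 5.63934e-06 s.
t_prop = 21.3/300000000 = 7.1e-08 s; RTT = 1.42e-07 s.
Cycle = t_tx + RTT = 5.78134e-06 s.
Utilization = t_tx / cycle = 5.63934e-06/5.78134e-06 = 97.5 %.

97.5 %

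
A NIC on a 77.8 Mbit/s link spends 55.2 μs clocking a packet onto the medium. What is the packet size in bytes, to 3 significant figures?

L = R × t_tx = 77800000 b/s × 5.52e-05 s = 4294.56 bits.
In bytes: 4294.56 / 8 = 537 bytes.

537 bytes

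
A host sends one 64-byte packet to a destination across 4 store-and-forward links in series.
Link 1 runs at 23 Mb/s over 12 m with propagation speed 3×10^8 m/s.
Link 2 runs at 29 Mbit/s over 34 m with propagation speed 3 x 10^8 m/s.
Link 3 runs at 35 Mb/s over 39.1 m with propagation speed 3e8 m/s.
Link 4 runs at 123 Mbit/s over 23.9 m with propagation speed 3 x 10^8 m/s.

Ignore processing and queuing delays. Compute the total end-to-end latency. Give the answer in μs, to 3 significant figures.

L = 64 × 8 = 512 bits.
Transmission delays (L/R per hop): 22.2609, 17.6552, 14.6286, 4.1626 μs; sum = 58.7072 μs.
Propagation delays (d/s per hop): 0.04, 0.113333, 0.130333, 0.0796667 μs; sum = 0.363333 μs.
End-to-end = 59.1 μs.

59.1 μs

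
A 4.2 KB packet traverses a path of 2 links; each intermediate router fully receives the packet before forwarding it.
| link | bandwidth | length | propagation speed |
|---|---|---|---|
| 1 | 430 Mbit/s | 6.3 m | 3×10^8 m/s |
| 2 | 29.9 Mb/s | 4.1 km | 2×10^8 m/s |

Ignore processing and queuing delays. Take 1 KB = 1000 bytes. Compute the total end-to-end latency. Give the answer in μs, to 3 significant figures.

L = 33600 bits.
Transmission delays (L/R per hop): 78.1395, 1123.75 μs; sum = 1201.89 μs.
Propagation delays (d/s per hop): 0.021, 20.5 μs; sum = 20.521 μs.
End-to-end = 1220 μs.

1220 μs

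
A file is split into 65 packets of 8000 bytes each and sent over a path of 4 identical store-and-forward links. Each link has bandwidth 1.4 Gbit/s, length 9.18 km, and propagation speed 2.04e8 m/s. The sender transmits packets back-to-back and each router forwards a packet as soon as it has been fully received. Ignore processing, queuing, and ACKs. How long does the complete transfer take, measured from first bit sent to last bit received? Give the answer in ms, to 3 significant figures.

3.29 ms

Per-hop transmission t_tx = L/R = 64000/1400000000 = 0.0457143 ms.
Per-hop propagation t_prop = 9180/204000000 = 0.045 ms.
Pipeline fill: first packet needs 4·t_tx to clear all hops; remaining 64 packets each add one t_tx.
Total = (4+65-1)·t_tx + 4·t_prop = 68·0.0457143 + 4·0.045 = 3.29 ms.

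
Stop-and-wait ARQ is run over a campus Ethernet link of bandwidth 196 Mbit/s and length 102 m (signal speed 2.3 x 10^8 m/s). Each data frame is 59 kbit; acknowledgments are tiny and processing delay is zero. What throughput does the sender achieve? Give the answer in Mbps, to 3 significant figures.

t_tx = L/R = 59000/196000000 = 0.00030102 s.
t_prop = 102/2.3e+08 = 4.43478e-07 s; RTT = 8.86957e-07 s.
Cycle = t_tx + RTT = 0.000301907 s.
Throughput = L / cycle = 59000 / 0.000301907 = 195 Mbps.

195 Mbps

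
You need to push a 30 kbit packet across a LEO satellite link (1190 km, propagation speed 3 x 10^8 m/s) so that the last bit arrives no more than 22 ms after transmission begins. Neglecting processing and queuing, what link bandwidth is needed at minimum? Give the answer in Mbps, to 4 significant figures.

1.664 Mbps

Propagation delay = 1190000 / 300000000 = 3.96667 ms.
Transmission budget = 22 − 3.96667 = 18.0333 ms.
R ≥ L / t_tx = 30000 bits / 0.0180333 s = 1.664 Mbps.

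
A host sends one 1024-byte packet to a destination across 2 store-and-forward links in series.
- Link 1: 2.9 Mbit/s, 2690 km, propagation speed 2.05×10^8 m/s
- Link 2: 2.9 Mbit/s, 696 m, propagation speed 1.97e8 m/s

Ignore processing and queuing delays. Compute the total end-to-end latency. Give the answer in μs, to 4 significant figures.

18780 μs

L = 1024 × 8 = 8192 bits.
Transmission delay per hop = L/R = 8192/2900000 = 2824.83 μs; 2 hops → 5649.66 μs.
Propagation delays (d/s per hop): 13122, 3.53299 μs; sum = 13125.5 μs.
End-to-end = 18780 μs.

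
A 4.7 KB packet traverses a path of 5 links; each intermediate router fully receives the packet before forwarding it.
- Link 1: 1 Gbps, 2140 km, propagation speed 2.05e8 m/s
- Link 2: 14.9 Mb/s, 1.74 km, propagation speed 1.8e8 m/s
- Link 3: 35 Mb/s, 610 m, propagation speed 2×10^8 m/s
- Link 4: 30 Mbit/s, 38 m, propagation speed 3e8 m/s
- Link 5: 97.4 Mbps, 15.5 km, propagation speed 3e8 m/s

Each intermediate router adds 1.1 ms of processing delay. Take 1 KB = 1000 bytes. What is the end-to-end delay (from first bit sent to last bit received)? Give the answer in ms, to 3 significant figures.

20.2 ms

L = 37600 bits.
Transmission delays (L/R per hop): 0.0376, 2.52349, 1.07429, 1.25333, 0.386037 ms; sum = 5.27475 ms.
Propagation delays (d/s per hop): 10.439, 0.00966667, 0.00305, 0.000126667, 0.0516667 ms; sum = 10.5035 ms.
Processing at 4 router(s): 4 × 1.1 ms = 4.4 ms.
End-to-end = 20.2 ms.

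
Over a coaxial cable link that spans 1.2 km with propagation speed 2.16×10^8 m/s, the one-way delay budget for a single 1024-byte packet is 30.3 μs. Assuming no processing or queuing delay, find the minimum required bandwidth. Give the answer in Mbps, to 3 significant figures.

331 Mbps

L = 8192 bits.
Propagation delay = 1200 / 216000000 = 5.55556 μs.
Transmission budget = 30.3 − 5.55556 = 24.7444 μs.
R ≥ L / t_tx = 8192 bits / 2.47444e-05 s = 331 Mbps.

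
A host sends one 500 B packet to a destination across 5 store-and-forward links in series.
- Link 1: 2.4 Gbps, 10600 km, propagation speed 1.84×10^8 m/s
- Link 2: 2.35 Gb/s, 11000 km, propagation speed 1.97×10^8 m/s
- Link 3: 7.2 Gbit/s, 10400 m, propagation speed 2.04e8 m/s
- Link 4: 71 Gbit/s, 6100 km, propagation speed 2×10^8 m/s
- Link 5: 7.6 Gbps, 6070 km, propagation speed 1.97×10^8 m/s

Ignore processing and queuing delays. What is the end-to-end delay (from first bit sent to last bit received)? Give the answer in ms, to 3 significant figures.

L = 500 × 8 = 4000 bits.
Transmission delays (L/R per hop): 0.00166667, 0.00170213, 0.000555556, 5.6338e-05, 0.000526316 ms; sum = 0.004507 ms.
Propagation delays (d/s per hop): 57.6087, 55.8376, 0.0509804, 30.5, 30.8122 ms; sum = 174.809 ms.
End-to-end = 175 ms.

175 ms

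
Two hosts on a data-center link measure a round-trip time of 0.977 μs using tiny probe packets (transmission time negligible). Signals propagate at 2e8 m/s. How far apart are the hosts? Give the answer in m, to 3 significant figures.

97.7 m

One-way propagation = RTT/2 = 0.4885 μs.
d = s × t = 200000000 × 4.885e-07 = 97.7 m.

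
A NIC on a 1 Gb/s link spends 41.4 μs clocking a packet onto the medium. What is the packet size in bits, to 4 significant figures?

L = R × t_tx = 1000000000 b/s × 4.14e-05 s = 41400 bits.

41400 bits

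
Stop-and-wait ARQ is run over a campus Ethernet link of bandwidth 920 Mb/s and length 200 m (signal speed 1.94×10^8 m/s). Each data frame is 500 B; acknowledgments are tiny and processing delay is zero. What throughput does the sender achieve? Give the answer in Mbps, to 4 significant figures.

624.1 Mbps

t_tx = L/R = 4000/920000000 = 4.34783e-06 s.
t_prop = 200/194000000 = 1.03093e-06 s; RTT = 2.06186e-06 s.
Cycle = t_tx + RTT = 6.40968e-06 s.
Throughput = L / cycle = 4000 / 6.40968e-06 = 624.1 Mbps.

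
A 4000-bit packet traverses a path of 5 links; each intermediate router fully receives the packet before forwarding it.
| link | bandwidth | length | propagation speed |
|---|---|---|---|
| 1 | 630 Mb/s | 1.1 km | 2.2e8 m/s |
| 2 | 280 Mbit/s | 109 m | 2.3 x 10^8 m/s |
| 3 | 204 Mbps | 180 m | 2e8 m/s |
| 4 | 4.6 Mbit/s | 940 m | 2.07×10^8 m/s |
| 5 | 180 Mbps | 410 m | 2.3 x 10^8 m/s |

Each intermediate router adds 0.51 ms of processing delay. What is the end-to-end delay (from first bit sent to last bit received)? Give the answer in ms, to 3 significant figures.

2.98 ms

Transmission delays (L/R per hop): 0.00634921, 0.0142857, 0.0196078, 0.869565, 0.0222222 ms; sum = 0.93203 ms.
Propagation delays (d/s per hop): 0.005, 0.000473913, 0.0009, 0.00454106, 0.00178261 ms; sum = 0.0126976 ms.
Processing at 4 router(s): 4 × 0.51 ms = 2.04 ms.
End-to-end = 2.98 ms.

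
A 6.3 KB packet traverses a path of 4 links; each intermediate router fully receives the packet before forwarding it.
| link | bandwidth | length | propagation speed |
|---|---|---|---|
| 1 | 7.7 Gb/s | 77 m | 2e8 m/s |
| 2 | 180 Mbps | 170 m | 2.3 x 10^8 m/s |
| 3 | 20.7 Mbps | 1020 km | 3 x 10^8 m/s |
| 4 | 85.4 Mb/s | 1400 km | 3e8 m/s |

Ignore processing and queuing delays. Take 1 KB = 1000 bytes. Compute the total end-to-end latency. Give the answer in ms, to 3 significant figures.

11.4 ms

L = 50400 bits.
Transmission delays (L/R per hop): 0.00654545, 0.28, 2.43478, 0.590164 ms; sum = 3.31149 ms.
Propagation delays (d/s per hop): 0.000385, 0.00073913, 3.4, 4.66667 ms; sum = 8.06779 ms.
End-to-end = 11.4 ms.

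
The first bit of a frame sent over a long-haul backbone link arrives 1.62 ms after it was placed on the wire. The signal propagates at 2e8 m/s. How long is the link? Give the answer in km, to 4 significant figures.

324.0 km

d = s × t_prop = 200000000 × 0.00162 = 324.0 km.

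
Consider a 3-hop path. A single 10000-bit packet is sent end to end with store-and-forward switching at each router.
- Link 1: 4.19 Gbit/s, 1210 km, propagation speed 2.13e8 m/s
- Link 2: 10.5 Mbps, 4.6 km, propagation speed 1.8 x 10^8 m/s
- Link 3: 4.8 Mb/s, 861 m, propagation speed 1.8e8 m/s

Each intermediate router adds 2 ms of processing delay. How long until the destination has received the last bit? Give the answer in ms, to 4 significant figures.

Transmission delays (L/R per hop): 0.00238663, 0.952381, 2.08333 ms; sum = 3.0381 ms.
Propagation delays (d/s per hop): 5.68075, 0.0255556, 0.00478333 ms; sum = 5.71109 ms.
Processing at 2 router(s): 2 × 2 ms = 4 ms.
End-to-end = 12.75 ms.

12.75 ms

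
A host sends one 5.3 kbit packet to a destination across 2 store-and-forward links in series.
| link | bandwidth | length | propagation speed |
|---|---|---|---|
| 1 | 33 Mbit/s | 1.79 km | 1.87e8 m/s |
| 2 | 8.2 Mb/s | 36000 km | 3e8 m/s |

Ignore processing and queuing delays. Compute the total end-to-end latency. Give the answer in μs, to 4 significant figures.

120800 μs

L = 5300 bits.
Transmission delays (L/R per hop): 160.606, 646.341 μs; sum = 806.948 μs.
Propagation delays (d/s per hop): 9.57219, 120000 μs; sum = 120010 μs.
End-to-end = 120800 μs.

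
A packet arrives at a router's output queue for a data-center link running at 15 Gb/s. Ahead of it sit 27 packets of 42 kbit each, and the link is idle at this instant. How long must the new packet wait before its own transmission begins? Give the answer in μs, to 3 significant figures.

Each queued packet: L/R = 42000/15000000000 = 2.8 μs.
27 queued → 75.6 μs.
Queuing delay = 75.6 μs.

75.6 μs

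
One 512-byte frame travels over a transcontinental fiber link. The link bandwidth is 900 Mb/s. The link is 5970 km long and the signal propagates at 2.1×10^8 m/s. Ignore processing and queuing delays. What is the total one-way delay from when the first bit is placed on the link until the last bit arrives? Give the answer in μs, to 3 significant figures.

L = 512 × 8 = 4096 bits.
Transmission delay = L/R = 4096 / 900000000 = 4.55111 μs.
Propagation delay = d/s = 5970000 m / 210000000 m/s = 28428.6 μs.
Total = 28400 μs.

28400 μs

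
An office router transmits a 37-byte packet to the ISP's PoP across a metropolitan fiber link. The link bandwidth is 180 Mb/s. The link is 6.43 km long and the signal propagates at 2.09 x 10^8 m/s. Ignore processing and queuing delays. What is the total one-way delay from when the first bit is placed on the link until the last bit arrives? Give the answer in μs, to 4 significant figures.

32.41 μs

L = 37 × 8 = 296 bits.
Transmission delay = L/R = 296 / 180000000 = 1.64444 μs.
Propagation delay = d/s = 6430 m / 209000000 m/s = 30.7656 μs.
Total = 32.41 μs.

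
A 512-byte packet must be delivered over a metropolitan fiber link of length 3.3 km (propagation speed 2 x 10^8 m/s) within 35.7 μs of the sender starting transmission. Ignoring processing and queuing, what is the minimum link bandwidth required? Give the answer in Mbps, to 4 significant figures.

213.3 Mbps

L = 4096 bits.
Propagation delay = 3300 / 200000000 = 16.5 μs.
Transmission budget = 35.7 − 16.5 = 19.2 μs.
R ≥ L / t_tx = 4096 bits / 1.92e-05 s = 213.3 Mbps.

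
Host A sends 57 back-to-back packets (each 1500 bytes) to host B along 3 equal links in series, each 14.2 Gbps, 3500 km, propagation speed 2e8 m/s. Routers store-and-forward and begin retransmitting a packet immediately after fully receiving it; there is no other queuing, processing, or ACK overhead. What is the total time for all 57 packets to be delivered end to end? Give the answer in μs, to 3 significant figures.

Per-hop transmission t_tx = L/R = 12000/14200000000 = 0.84507 μs.
Per-hop propagation t_prop = 3500000/200000000 = 17500 μs.
Pipeline fill: first packet needs 3·t_tx to clear all hops; remaining 56 packets each add one t_tx.
Total = (3+57-1)·t_tx + 3·t_prop = 59·0.84507 + 3·17500 = 52500 μs.

52500 μs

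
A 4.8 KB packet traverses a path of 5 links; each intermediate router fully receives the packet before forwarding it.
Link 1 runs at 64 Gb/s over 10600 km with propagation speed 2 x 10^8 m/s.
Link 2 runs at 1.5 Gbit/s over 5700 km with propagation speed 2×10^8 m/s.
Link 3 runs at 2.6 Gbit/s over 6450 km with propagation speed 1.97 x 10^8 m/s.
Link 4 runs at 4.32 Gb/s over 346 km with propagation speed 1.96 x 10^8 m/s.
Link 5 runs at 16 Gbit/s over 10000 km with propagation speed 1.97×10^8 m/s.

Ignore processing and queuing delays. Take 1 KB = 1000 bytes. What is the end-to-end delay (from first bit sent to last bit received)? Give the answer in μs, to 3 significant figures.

167000 μs

L = 38400 bits.
Transmission delays (L/R per hop): 0.6, 25.6, 14.7692, 8.88889, 2.4 μs; sum = 52.2581 μs.
Propagation delays (d/s per hop): 53000, 28500, 32741.1, 1765.31, 50761.4 μs; sum = 166768 μs.
End-to-end = 167000 μs.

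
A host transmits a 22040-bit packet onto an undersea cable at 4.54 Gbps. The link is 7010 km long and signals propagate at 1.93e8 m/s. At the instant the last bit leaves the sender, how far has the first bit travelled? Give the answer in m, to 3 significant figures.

937 m

t_tx = L/R = 22040/4540000000 = 4.85463e-06 s.
Distance = s × t_tx = 193000000 × 4.85463e-06 = 937 m.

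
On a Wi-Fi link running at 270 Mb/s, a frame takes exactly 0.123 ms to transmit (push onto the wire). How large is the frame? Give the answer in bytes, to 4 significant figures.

4151 bytes

L = R × t_tx = 270000000 b/s × 0.000123 s = 33210 bits.
In bytes: 33210 / 8 = 4151 bytes.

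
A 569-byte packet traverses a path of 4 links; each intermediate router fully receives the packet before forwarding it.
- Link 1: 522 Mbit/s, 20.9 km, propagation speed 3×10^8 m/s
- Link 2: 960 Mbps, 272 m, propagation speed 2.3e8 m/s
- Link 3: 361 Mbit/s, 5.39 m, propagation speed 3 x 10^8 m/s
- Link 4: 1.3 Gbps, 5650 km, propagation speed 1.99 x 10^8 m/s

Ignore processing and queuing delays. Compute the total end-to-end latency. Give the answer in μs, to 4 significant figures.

L = 569 × 8 = 4552 bits.
Transmission delays (L/R per hop): 8.72031, 4.74167, 12.6094, 3.50154 μs; sum = 29.5729 μs.
Propagation delays (d/s per hop): 69.6667, 1.18261, 0.0179667, 28392 μs; sum = 28462.8 μs.
End-to-end = 28490 μs.

28490 μs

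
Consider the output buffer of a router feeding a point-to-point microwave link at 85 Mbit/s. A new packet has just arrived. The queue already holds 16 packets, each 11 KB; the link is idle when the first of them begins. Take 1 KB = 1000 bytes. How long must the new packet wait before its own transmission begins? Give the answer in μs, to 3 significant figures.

Each queued packet: L/R = 88000/85000000 = 1035.29 μs.
16 queued → 16564.7 μs.
Queuing delay = 16600 μs.

16600 μs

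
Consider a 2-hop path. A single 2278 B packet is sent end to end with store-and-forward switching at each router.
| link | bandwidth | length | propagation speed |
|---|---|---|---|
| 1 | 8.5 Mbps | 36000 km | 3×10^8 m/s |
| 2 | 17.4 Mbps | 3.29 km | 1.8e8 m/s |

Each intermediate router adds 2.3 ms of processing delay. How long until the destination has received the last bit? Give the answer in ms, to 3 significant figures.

L = 2278 × 8 = 18224 bits.
Transmission delays (L/R per hop): 2.144, 1.04736 ms; sum = 3.19136 ms.
Propagation delays (d/s per hop): 120, 0.0182778 ms; sum = 120.018 ms.
Processing at 1 router(s): 1 × 2.3 ms = 2.3 ms.
End-to-end = 126 ms.

126 ms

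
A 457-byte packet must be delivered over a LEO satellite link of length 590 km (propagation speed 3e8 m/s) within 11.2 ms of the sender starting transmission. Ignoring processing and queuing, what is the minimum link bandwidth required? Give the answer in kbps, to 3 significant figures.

L = 3656 bits.
Propagation delay = 590000 / 300000000 = 1.96667 ms.
Transmission budget = 11.2 − 1.96667 = 9.23333 ms.
R ≥ L / t_tx = 3656 bits / 0.00923333 s = 396 kbps.

396 kbps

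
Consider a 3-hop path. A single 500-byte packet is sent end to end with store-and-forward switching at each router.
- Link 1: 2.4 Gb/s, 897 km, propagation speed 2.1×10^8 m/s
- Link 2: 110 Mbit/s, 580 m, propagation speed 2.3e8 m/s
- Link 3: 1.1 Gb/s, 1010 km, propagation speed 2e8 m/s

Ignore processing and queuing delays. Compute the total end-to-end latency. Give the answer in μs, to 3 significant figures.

L = 500 × 8 = 4000 bits.
Transmission delays (L/R per hop): 1.66667, 36.3636, 3.63636 μs; sum = 41.6667 μs.
Propagation delays (d/s per hop): 4271.43, 2.52174, 5050 μs; sum = 9323.95 μs.
End-to-end = 9370 μs.

9370 μs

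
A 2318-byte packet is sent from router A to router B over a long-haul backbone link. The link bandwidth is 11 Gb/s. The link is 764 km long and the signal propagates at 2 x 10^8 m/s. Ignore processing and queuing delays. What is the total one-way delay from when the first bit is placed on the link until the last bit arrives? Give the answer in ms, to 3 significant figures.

L = 2318 × 8 = 18544 bits.
Transmission delay = L/R = 18544 / 11000000000 = 0.00168582 ms.
Propagation delay = d/s = 764000 m / 200000000 m/s = 3.82 ms.
Total = 3.82 ms.

3.82 ms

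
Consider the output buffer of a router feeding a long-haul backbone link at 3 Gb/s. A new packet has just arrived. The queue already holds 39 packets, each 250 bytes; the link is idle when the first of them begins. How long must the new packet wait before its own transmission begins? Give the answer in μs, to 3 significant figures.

Each queued packet: L/R = 2000/3000000000 = 0.666667 μs.
39 queued → 26 μs.
Queuing delay = 26.0 μs.

26.0 μs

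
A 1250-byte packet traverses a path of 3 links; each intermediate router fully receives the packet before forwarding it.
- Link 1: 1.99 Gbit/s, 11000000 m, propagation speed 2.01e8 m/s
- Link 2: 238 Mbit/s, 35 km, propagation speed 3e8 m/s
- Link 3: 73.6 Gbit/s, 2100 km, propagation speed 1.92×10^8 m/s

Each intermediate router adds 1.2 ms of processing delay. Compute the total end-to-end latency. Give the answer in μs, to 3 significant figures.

L = 1250 × 8 = 10000 bits.
Transmission delays (L/R per hop): 5.02513, 42.0168, 0.13587 μs; sum = 47.1778 μs.
Propagation delays (d/s per hop): 54726.4, 116.667, 10937.5 μs; sum = 65780.5 μs.
Processing at 2 router(s): 2 × 1.2 ms = 2400 μs.
End-to-end = 68200 μs.

68200 μs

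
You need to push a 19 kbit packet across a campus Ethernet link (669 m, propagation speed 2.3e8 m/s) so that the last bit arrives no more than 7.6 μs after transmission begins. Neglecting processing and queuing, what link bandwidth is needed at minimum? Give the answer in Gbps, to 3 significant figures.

4.05 Gbps

Propagation delay = 669 / 2.3e+08 = 2.9087 μs.
Transmission budget = 7.6 − 2.9087 = 4.6913 μs.
R ≥ L / t_tx = 19000 bits / 4.6913e-06 s = 4.05 Gbps.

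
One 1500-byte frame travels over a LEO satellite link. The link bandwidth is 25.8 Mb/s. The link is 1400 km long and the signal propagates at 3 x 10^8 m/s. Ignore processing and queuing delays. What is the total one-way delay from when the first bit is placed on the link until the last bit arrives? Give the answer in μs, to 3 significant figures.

5130 μs

L = 1500 × 8 = 12000 bits.
Transmission delay = L/R = 12000 / 25800000 = 465.116 μs.
Propagation delay = d/s = 1400000 m / 300000000 m/s = 4666.67 μs.
Total = 5130 μs.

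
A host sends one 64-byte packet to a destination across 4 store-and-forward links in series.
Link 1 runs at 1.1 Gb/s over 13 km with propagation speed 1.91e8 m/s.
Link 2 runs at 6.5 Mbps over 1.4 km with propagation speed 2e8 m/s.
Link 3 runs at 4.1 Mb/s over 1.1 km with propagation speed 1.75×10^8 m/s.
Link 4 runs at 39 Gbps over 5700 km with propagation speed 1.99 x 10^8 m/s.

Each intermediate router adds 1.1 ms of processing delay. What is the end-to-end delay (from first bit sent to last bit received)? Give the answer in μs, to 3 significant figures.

32200 μs

L = 64 × 8 = 512 bits.
Transmission delays (L/R per hop): 0.465455, 78.7692, 124.878, 0.0131282 μs; sum = 204.126 μs.
Propagation delays (d/s per hop): 68.0628, 7, 6.28571, 28643.2 μs; sum = 28724.6 μs.
Processing at 3 router(s): 3 × 1.1 ms = 3300 μs.
End-to-end = 32200 μs.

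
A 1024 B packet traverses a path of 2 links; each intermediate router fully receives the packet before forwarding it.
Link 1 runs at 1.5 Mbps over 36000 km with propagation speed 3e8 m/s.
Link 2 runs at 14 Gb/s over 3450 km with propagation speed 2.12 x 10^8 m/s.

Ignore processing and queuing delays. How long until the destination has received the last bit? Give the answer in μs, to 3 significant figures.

L = 1024 × 8 = 8192 bits.
Transmission delays (L/R per hop): 5461.33, 0.585143 μs; sum = 5461.92 μs.
Propagation delays (d/s per hop): 120000, 16273.6 μs; sum = 136274 μs.
End-to-end = 142000 μs.

142000 μs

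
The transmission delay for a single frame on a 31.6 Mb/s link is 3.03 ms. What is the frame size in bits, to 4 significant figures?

95750 bits

L = R × t_tx = 31600000 b/s × 0.00303 s = 95748 bits.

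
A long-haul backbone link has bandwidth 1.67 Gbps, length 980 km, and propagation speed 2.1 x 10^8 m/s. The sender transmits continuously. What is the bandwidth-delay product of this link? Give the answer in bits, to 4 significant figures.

Propagation delay = 980000 / 210000000 = 0.00466667 s.
BDP = R × t_prop = 1670000000 × 0.00466667 = 7793330 bits.

7793000 bits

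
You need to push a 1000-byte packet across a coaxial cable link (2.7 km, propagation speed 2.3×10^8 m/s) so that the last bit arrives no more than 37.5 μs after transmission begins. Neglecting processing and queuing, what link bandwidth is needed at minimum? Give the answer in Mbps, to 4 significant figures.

L = 8000 bits.
Propagation delay = 2700 / 2.3e+08 = 11.7391 μs.
Transmission budget = 37.5 − 11.7391 = 25.7609 μs.
R ≥ L / t_tx = 8000 bits / 2.57609e-05 s = 310.5 Mbps.

310.5 Mbps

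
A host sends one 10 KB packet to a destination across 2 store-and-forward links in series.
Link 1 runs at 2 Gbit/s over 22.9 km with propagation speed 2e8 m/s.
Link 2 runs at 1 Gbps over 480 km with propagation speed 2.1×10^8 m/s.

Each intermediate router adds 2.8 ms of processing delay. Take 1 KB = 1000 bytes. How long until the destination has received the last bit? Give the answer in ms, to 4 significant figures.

L = 80000 bits.
Transmission delays (L/R per hop): 0.04, 0.08 ms; sum = 0.12 ms.
Propagation delays (d/s per hop): 0.1145, 2.28571 ms; sum = 2.40021 ms.
Processing at 1 router(s): 1 × 2.8 ms = 2.8 ms.
End-to-end = 5.320 ms.

5.320 ms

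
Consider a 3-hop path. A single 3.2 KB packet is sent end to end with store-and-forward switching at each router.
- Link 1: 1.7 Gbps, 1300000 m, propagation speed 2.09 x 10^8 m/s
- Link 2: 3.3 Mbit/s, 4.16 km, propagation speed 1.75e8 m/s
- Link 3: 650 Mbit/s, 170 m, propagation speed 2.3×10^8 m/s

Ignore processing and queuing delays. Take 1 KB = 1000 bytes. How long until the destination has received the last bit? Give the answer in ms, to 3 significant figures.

L = 25600 bits.
Transmission delays (L/R per hop): 0.0150588, 7.75758, 0.0393846 ms; sum = 7.81202 ms.
Propagation delays (d/s per hop): 6.2201, 0.0237714, 0.00073913 ms; sum = 6.24461 ms.
End-to-end = 14.1 ms.

14.1 ms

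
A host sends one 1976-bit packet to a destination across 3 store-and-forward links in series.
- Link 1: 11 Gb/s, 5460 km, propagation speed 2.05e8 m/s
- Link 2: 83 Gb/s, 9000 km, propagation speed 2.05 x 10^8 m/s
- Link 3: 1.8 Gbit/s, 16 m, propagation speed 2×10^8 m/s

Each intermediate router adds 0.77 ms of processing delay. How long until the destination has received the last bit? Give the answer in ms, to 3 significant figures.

72.1 ms

Transmission delays (L/R per hop): 0.000179636, 2.38072e-05, 0.00109778 ms; sum = 0.00130122 ms.
Propagation delays (d/s per hop): 26.6341, 43.9024, 8e-05 ms; sum = 70.5367 ms.
Processing at 2 router(s): 2 × 0.77 ms = 1.54 ms.
End-to-end = 72.1 ms.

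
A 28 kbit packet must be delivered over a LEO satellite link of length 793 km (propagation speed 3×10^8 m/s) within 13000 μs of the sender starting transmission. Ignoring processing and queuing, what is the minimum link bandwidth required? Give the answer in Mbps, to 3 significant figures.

Propagation delay = 793000 / 300000000 = 2643.33 μs.
Transmission budget = 13000 − 2643.33 = 10356.7 μs.
R ≥ L / t_tx = 28000 bits / 0.0103567 s = 2.70 Mbps.

2.70 Mbps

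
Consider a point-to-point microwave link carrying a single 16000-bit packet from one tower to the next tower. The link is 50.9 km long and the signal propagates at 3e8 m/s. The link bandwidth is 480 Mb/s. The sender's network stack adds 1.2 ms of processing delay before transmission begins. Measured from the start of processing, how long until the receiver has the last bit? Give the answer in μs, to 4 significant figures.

1403 μs

Transmission delay = L/R = 16000 / 480000000 = 33.3333 μs.
Propagation delay = d/s = 50900 m / 300000000 m/s = 169.667 μs.
Plus processing delay 1.2 ms = 1200 μs.
Total = 1403 μs.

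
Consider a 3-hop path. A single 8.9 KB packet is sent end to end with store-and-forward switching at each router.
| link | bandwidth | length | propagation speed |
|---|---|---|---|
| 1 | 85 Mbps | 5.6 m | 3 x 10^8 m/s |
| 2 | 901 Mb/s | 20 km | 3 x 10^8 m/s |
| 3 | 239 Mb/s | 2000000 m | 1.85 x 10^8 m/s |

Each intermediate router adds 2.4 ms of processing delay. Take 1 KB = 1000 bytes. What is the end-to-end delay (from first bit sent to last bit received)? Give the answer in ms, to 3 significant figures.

L = 71200 bits.
Transmission delays (L/R per hop): 0.837647, 0.0790233, 0.297908 ms; sum = 1.21458 ms.
Propagation delays (d/s per hop): 1.86667e-05, 0.0666667, 10.8108 ms; sum = 10.8775 ms.
Processing at 2 router(s): 2 × 2.4 ms = 4.8 ms.
End-to-end = 16.9 ms.

16.9 ms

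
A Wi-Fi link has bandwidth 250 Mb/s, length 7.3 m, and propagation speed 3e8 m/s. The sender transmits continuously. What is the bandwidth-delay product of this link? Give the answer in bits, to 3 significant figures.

Propagation delay = 7.3 / 300000000 = 2.43333e-08 s.
BDP = R × t_prop = 250000000 × 2.43333e-08 = 6.08333 bits.

6.08 bits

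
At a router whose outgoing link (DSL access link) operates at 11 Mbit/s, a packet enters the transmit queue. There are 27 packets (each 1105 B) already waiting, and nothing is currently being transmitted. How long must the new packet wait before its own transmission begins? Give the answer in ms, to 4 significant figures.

21.70 ms

Each queued packet: L/R = 8840/11000000 = 0.803636 ms.
27 queued → 21.6982 ms.
Queuing delay = 21.70 ms.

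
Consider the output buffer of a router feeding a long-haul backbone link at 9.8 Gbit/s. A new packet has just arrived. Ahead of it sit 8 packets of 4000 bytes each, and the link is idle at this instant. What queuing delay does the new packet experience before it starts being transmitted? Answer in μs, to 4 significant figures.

26.12 μs

Each queued packet: L/R = 32000/9800000000 = 3.26531 μs.
8 queued → 26.1224 μs.
Queuing delay = 26.12 μs.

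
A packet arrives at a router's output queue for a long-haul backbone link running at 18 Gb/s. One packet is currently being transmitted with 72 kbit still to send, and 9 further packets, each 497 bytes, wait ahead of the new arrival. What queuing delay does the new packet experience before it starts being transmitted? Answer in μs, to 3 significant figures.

5.99 μs

Each queued packet: L/R = 3976/18000000000 = 0.220889 μs.
9 queued → 1.988 μs.
Plus remaining 72000 bits of current packet: 4 μs.
Queuing delay = 5.99 μs.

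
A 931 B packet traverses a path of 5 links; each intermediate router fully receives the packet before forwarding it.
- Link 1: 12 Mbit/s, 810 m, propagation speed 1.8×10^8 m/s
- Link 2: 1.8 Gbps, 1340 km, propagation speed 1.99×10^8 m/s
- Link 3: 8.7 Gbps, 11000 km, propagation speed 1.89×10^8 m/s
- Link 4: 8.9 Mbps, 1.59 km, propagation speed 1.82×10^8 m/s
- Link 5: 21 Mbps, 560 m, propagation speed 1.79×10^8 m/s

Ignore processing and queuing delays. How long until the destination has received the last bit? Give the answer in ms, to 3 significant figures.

L = 931 × 8 = 7448 bits.
Transmission delays (L/R per hop): 0.620667, 0.00413778, 0.000856092, 0.836854, 0.354667 ms; sum = 1.81718 ms.
Propagation delays (d/s per hop): 0.0045, 6.73367, 58.2011, 0.00873626, 0.00312849 ms; sum = 64.9511 ms.
End-to-end = 66.8 ms.

66.8 ms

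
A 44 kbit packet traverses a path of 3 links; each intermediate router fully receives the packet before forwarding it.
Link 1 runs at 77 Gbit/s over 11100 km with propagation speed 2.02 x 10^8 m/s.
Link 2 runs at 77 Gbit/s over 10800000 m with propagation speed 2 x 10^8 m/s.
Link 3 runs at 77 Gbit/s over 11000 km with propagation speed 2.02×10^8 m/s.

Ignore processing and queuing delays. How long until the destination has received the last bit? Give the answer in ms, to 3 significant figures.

163 ms

L = 44000 bits.
Transmission delay per hop = L/R = 44000/77000000000 = 0.000571429 ms; 3 hops → 0.00171429 ms.
Propagation delays (d/s per hop): 54.9505, 54, 54.4554 ms; sum = 163.406 ms.
End-to-end = 163 ms.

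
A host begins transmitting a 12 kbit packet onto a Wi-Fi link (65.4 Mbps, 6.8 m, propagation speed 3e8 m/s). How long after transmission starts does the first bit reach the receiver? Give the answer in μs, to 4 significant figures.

First bit experiences only propagation delay: d/s = 6.8/300000000 = 0.02267 μs.

0.02267 μs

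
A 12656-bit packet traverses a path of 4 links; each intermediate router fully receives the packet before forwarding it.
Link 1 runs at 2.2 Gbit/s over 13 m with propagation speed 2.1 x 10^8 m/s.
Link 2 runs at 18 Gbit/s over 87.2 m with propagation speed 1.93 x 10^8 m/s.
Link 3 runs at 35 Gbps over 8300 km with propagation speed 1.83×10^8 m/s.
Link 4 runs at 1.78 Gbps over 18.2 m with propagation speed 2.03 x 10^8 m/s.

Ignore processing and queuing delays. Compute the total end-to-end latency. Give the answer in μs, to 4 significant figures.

45370 μs

Transmission delays (L/R per hop): 5.75273, 0.703111, 0.3616, 7.11011 μs; sum = 13.9276 μs.
Propagation delays (d/s per hop): 0.0619048, 0.451813, 45355.2, 0.0896552 μs; sum = 45355.8 μs.
End-to-end = 45370 μs.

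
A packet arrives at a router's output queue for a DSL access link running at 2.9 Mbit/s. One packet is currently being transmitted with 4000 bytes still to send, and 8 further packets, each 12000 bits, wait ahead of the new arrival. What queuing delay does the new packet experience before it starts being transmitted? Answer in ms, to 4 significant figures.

Each queued packet: L/R = 12000/2900000 = 4.13793 ms.
8 queued → 33.1034 ms.
Plus remaining 32000 bits of current packet: 11.0345 ms.
Queuing delay = 44.14 ms.

44.14 ms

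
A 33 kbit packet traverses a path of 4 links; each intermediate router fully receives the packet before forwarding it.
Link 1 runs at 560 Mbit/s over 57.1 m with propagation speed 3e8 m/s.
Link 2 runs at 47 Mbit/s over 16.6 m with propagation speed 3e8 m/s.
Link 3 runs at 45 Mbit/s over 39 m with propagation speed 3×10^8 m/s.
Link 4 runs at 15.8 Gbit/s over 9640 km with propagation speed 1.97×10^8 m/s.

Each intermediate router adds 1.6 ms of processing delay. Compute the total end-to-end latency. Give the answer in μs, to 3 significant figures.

55200 μs

L = 33000 bits.
Transmission delays (L/R per hop): 58.9286, 702.128, 733.333, 2.08861 μs; sum = 1496.48 μs.
Propagation delays (d/s per hop): 0.190333, 0.0553333, 0.13, 48934 μs; sum = 48934.4 μs.
Processing at 3 router(s): 3 × 1.6 ms = 4800 μs.
End-to-end = 55200 μs.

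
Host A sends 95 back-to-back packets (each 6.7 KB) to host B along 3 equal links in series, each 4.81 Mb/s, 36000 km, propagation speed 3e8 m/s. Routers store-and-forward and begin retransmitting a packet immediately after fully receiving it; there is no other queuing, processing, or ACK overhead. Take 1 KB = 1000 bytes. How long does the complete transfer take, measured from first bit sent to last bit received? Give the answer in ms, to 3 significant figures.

Per-hop transmission t_tx = L/R = 53600/4810000 = 11.1435 ms.
Per-hop propagation t_prop = 36000000/300000000 = 120 ms.
Pipeline fill: first packet needs 3·t_tx to clear all hops; remaining 94 packets each add one t_tx.
Total = (3+95-1)·t_tx + 3·t_prop = 97·11.1435 + 3·120 = 1440 ms.

1440 ms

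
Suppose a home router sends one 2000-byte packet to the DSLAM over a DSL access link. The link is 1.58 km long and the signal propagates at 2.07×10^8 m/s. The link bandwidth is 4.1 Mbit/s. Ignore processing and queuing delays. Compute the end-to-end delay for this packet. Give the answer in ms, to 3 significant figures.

3.91 ms

L = 2000 × 8 = 16000 bits.
Transmission delay = L/R = 16000 / 4.1e+06 = 3.90244 ms.
Propagation delay = d/s = 1580 m / 2.07e+08 m/s = 0.00763285 ms.
Total = 3.91 ms.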